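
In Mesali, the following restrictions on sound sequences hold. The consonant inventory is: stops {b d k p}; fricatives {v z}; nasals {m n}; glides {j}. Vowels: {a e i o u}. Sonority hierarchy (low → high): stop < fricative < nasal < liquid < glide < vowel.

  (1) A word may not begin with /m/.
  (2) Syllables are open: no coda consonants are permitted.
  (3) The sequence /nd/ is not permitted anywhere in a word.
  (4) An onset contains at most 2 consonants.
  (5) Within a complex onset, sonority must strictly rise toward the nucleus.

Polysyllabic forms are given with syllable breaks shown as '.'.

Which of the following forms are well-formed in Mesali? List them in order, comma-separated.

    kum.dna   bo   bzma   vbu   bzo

bo, bzo

kum.dna — violates constraint 2: syllable 1 coda /m/ has 1 consonant (> 0) → ill-formed
bo — σ1 onset /b/, coda /∅/ ok → well-formed
bzma — violates constraint 4: syllable 1 onset /bzm/ has 3 consonants (> 2) → ill-formed
vbu — violates constraint 5: syllable 1 onset /vb/: /v/ (fricative, 2) → /b/ (stop, 1) does not rise → ill-formed
bzo — σ1 onset /bz/ (1→2 rises), coda /∅/ ok → well-formed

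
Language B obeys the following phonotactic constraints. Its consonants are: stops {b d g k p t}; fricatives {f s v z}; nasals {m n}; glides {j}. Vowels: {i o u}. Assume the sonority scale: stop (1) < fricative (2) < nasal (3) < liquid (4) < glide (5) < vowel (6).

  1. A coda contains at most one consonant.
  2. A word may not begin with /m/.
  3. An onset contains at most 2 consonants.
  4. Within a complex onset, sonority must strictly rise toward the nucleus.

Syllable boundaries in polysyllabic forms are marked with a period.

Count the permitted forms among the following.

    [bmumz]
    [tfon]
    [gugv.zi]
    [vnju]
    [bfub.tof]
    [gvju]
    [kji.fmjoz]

2

[bmumz] — violates constraint 1: syllable 1 coda /mz/ has 2 consonants (> 1) → not permitted
[tfon] — σ1 onset /tf/ (1→2 rises), coda /n/ ok → permitted
[gugv.zi] — violates constraint 1: syllable 1 coda /gv/ has 2 consonants (> 1) → not permitted
[vnju] — violates constraint 3: syllable 1 onset /vnj/ has 3 consonants (> 2) → not permitted
[bfub.tof] — σ1 onset /bf/ (1→2 rises), coda /b/ ok; σ2 onset /t/, coda /f/ ok → permitted
[gvju] — violates constraint 3: syllable 1 onset /gvj/ has 3 consonants (> 2) → not permitted
[kji.fmjoz] — violates constraint 3: syllable 2 onset /fmj/ has 3 consonants (> 2) → not permitted
Permitted: [tfon], [bfub.tof] → 2.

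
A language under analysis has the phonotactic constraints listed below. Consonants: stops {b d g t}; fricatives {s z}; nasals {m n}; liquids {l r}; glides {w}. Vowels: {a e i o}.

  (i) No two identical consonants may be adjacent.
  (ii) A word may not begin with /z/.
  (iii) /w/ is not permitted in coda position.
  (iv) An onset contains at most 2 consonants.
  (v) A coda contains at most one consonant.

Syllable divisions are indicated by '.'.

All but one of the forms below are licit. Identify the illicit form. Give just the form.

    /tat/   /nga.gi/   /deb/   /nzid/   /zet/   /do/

/tat/ — σ1 onset /t/, coda /t/ ok → licit
/nga.gi/ — σ1 onset /ng/ (2C), coda /∅/ ok; σ2 onset /g/, coda /∅/ ok → licit
/deb/ — σ1 onset /d/, coda /b/ ok → licit
/nzid/ — σ1 onset /nz/ (2C), coda /d/ ok → licit
/zet/ — violates constraint (ii): word begins with /z/ → illicit
/do/ — σ1 onset /d/, coda /∅/ ok → licit

/zet/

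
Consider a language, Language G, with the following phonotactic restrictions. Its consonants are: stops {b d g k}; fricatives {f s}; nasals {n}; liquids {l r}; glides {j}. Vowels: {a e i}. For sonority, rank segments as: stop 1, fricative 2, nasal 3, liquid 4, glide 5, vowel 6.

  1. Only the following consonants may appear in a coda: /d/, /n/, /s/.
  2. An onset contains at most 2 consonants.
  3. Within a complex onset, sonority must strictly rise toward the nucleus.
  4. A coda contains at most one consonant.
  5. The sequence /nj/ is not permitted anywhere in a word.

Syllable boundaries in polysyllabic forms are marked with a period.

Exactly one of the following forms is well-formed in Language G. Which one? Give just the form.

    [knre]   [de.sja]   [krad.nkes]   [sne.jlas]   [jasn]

[de.sja]

[knre] — violates constraint 2: syllable 1 onset /knr/ has 3 consonants (> 2) → ill-formed
[de.sja] — σ1 onset /d/, coda /∅/ ok; σ2 onset /sj/ (2→5 rises), coda /∅/ ok → well-formed
[krad.nkes] — violates constraint 3: syllable 2 onset /nk/: /n/ (nasal, 3) → /k/ (stop, 1) does not rise → ill-formed
[sne.jlas] — violates constraint 3: syllable 2 onset /jl/: /j/ (glide, 5) → /l/ (liquid, 4) does not rise → ill-formed
[jasn] — violates constraint 4: syllable 1 coda /sn/ has 2 consonants (> 1) → ill-formed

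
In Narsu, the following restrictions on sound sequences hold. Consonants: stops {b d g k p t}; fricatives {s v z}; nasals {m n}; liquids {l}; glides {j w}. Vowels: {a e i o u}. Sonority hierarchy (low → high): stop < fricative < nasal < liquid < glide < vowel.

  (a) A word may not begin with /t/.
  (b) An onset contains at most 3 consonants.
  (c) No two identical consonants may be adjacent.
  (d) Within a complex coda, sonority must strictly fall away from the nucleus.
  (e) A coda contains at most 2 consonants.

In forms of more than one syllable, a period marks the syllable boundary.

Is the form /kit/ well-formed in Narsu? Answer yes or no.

yes

/kit/ — σ1 onset /k/, coda /t/ ok → well-formed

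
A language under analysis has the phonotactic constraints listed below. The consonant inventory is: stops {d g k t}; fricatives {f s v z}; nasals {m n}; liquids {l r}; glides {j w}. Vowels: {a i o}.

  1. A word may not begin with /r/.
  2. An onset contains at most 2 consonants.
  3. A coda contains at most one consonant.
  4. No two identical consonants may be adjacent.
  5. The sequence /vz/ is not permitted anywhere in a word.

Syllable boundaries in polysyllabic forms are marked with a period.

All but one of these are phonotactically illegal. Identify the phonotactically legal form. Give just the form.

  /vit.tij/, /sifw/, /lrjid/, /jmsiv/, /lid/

/vit.tij/ — violates constraint 4: adjacent identical consonants /tt/ → phonotactically illegal
/sifw/ — violates constraint 3: syllable 1 coda /fw/ has 2 consonants (> 1) → phonotactically illegal
/lrjid/ — violates constraint 2: syllable 1 onset /lrj/ has 3 consonants (> 2) → phonotactically illegal
/jmsiv/ — violates constraint 2: syllable 1 onset /jms/ has 3 consonants (> 2) → phonotactically illegal
/lid/ — σ1 onset /l/, coda /d/ ok → phonotactically legal

/lid/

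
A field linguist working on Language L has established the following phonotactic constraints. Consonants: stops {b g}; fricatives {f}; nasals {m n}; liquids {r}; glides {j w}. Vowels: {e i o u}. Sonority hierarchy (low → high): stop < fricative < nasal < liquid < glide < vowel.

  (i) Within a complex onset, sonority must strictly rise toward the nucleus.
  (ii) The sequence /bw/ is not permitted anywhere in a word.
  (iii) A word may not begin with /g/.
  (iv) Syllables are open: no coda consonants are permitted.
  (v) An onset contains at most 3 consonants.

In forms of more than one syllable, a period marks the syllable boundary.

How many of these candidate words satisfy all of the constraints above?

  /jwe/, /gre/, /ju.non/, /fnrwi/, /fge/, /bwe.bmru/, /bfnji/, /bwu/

0

/jwe/ — violates constraint (i): syllable 1 onset /jw/: /j/ (glide, 5) → /w/ (glide, 5) does not rise → not permitted
/gre/ — violates constraint (iii): word begins with /g/ → not permitted
/ju.non/ — violates constraint (iv): syllable 2 coda /n/ has 1 consonant (> 0) → not permitted
/fnrwi/ — violates constraint (v): syllable 1 onset /fnrw/ has 4 consonants (> 3) → not permitted
/fge/ — violates constraint (i): syllable 1 onset /fg/: /f/ (fricative, 2) → /g/ (stop, 1) does not rise → not permitted
/bwe.bmru/ — violates constraint (ii): contains banned sequence /bw/ → not permitted
/bfnji/ — violates constraint (v): syllable 1 onset /bfnj/ has 4 consonants (> 3) → not permitted
/bwu/ — violates constraint (ii): contains banned sequence /bw/ → not permitted
No form is permitted → 0.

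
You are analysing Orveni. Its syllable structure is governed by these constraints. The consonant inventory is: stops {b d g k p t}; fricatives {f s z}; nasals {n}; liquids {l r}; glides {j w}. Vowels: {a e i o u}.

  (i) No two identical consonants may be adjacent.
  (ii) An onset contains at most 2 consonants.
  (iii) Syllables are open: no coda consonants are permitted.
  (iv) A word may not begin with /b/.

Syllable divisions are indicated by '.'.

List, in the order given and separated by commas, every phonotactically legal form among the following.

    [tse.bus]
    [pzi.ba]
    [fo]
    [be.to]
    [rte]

[pzi.ba], [fo], [rte]

[tse.bus] — violates constraint (iii): syllable 2 coda /s/ has 1 consonant (> 0) → phonotactically illegal
[pzi.ba] — σ1 onset /pz/ (2C), coda /∅/ ok; σ2 onset /b/, coda /∅/ ok → phonotactically legal
[fo] — σ1 onset /f/, coda /∅/ ok → phonotactically legal
[be.to] — violates constraint (iv): word begins with /b/ → phonotactically illegal
[rte] — σ1 onset /rt/ (2C), coda /∅/ ok → phonotactically legal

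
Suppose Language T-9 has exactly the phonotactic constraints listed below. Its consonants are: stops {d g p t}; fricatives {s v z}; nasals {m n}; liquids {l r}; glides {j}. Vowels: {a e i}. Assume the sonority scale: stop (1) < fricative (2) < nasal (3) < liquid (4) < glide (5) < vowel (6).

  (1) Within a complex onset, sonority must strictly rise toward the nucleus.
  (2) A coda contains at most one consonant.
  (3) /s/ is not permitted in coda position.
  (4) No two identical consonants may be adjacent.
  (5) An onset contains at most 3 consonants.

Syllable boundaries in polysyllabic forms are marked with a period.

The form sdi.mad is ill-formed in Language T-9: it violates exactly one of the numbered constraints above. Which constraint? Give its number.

1

sdi.mad: syllable 1 onset /sd/: /s/ (fricative, 2) → /d/ (stop, 1) does not rise.
This is a violation of constraint 1: "Within a complex onset, sonority must strictly rise toward the nucleus."
The remaining constraints (2, 3, 4, 5) are satisfied.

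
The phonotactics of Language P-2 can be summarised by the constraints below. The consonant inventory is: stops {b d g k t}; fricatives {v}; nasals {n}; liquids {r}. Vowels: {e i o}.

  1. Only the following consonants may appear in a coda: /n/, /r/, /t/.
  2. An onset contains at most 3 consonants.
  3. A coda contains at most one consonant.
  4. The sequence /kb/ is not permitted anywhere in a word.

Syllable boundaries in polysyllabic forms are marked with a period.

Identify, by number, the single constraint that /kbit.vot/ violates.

4

/kbit.vot/: contains banned sequence /kb/.
This is a violation of constraint 4: "The sequence /kb/ is not permitted anywhere in a word."
The remaining constraints (1, 2, 3) are satisfied.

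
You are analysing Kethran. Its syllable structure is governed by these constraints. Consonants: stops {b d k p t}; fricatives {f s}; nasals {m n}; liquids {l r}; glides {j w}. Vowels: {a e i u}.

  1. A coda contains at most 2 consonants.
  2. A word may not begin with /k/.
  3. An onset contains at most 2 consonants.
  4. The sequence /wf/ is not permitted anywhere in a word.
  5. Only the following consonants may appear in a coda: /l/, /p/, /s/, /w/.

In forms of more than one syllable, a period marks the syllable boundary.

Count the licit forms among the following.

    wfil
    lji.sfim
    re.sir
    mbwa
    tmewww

wfil — violates constraint 4: contains banned sequence /wf/ → illicit
lji.sfim — violates constraint 5: syllable 2 coda contains /m/, which is not a licensed coda consonant → illicit
re.sir — violates constraint 5: syllable 2 coda contains /r/, which is not a licensed coda consonant → illicit
mbwa — violates constraint 3: syllable 1 onset /mbw/ has 3 consonants (> 2) → illicit
tmewww — violates constraint 1: syllable 1 coda /www/ has 3 consonants (> 2) → illicit
No form is licit → 0.

0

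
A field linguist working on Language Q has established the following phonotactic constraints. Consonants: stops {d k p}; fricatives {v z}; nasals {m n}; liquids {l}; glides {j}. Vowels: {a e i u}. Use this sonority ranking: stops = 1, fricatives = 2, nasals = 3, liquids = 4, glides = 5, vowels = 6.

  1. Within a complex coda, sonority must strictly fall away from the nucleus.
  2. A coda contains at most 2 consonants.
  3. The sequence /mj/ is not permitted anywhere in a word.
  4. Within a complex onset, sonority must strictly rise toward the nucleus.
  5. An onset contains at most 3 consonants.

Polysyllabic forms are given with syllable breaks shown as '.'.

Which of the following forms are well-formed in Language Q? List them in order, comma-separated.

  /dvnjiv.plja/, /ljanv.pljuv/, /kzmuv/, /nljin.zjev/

/dvnjiv.plja/ — violates constraint 5: syllable 1 onset /dvnj/ has 4 consonants (> 3) → ill-formed
/ljanv.pljuv/ — σ1 onset /lj/ (4→5 rises), coda /nv/ (3→2 falls) ok; σ2 onset /plj/ (1→4→5 rises), coda /v/ ok → well-formed
/kzmuv/ — σ1 onset /kzm/ (1→2→3 rises), coda /v/ ok → well-formed
/nljin.zjev/ — σ1 onset /nlj/ (3→4→5 rises), coda /n/ ok; σ2 onset /zj/ (2→5 rises), coda /v/ ok → well-formed

/ljanv.pljuv/, /kzmuv/, /nljin.zjev/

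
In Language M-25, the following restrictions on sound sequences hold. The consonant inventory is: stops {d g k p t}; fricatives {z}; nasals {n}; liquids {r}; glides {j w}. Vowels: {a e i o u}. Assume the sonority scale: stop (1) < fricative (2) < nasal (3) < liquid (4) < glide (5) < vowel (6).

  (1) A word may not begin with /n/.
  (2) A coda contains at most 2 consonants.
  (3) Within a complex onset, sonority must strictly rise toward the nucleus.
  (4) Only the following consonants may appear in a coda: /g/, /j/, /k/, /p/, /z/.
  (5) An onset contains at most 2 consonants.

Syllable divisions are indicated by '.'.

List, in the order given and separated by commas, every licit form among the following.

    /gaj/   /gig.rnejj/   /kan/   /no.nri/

/gaj/

/gaj/ — σ1 onset /g/, coda /j/ ok → licit
/gig.rnejj/ — violates constraint 3: syllable 2 onset /rn/: /r/ (liquid, 4) → /n/ (nasal, 3) does not rise → illicit
/kan/ — violates constraint 4: syllable 1 coda contains /n/, which is not a licensed coda consonant → illicit
/no.nri/ — violates constraint 1: word begins with /n/ → illicit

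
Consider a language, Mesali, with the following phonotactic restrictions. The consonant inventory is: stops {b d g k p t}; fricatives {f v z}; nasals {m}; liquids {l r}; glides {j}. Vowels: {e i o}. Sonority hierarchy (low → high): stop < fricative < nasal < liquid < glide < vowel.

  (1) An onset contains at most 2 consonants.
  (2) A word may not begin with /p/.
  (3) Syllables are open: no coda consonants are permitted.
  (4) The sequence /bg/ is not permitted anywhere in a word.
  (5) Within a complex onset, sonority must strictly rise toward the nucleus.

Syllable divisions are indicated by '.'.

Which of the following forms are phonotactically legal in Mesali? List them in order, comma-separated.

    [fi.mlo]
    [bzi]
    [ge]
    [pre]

[fi.mlo], [bzi], [ge]

[fi.mlo] — σ1 onset /f/, coda /∅/ ok; σ2 onset /ml/ (3→4 rises), coda /∅/ ok → phonotactically legal
[bzi] — σ1 onset /bz/ (1→2 rises), coda /∅/ ok → phonotactically legal
[ge] — σ1 onset /g/, coda /∅/ ok → phonotactically legal
[pre] — violates constraint 2: word begins with /p/ → phonotactically illegal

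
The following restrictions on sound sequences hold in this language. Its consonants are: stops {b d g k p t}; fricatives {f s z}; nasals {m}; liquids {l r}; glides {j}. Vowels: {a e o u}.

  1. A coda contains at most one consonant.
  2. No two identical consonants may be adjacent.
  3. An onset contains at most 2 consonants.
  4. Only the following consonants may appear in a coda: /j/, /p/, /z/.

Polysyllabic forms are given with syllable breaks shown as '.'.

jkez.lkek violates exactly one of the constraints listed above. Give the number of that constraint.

4

jkez.lkek: syllable 2 coda contains /k/, which is not a licensed coda consonant.
This is a violation of constraint 4: "Only the following consonants may appear in a coda: /j/, /p/, /z/."
The remaining constraints (1, 2, 3) are satisfied.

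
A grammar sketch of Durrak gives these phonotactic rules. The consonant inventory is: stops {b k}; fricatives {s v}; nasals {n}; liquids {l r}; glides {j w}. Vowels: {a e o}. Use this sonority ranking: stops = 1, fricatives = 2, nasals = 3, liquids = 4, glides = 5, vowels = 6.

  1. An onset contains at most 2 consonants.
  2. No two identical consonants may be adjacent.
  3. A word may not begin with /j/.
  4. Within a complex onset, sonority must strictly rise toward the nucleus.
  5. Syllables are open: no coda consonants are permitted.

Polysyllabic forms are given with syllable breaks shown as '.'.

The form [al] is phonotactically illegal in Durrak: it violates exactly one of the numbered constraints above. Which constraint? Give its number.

[al]: syllable 1 coda /l/ has 1 consonant (> 0).
This is a violation of constraint 5: "Syllables are open: no coda consonants are permitted."
The remaining constraints (1, 2, 3, 4) are satisfied.

5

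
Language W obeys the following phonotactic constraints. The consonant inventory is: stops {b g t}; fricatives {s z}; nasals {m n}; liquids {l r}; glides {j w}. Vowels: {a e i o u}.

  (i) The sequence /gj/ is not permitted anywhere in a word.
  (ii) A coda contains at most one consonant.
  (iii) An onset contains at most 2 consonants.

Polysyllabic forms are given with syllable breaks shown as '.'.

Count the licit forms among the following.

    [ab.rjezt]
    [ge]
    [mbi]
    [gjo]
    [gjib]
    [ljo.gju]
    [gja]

2

[ab.rjezt] — violates constraint (ii): syllable 2 coda /zt/ has 2 consonants (> 1) → illicit
[ge] — σ1 onset /g/, coda /∅/ ok → licit
[mbi] — σ1 onset /mb/ (2C), coda /∅/ ok → licit
[gjo] — violates constraint (i): contains banned sequence /gj/ → illicit
[gjib] — violates constraint (i): contains banned sequence /gj/ → illicit
[ljo.gju] — violates constraint (i): contains banned sequence /gj/ → illicit
[gja] — violates constraint (i): contains banned sequence /gj/ → illicit
Licit: [ge], [mbi] → 2.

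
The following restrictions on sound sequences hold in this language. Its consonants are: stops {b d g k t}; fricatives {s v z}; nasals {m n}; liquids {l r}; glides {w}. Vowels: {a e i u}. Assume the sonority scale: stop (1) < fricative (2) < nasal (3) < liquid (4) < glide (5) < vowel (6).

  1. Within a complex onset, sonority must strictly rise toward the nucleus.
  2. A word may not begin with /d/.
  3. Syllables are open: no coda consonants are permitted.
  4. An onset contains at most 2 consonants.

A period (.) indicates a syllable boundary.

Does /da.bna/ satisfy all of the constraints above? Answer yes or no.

/da.bna/ — violates constraint 2: word begins with /d/ → ill-formed

no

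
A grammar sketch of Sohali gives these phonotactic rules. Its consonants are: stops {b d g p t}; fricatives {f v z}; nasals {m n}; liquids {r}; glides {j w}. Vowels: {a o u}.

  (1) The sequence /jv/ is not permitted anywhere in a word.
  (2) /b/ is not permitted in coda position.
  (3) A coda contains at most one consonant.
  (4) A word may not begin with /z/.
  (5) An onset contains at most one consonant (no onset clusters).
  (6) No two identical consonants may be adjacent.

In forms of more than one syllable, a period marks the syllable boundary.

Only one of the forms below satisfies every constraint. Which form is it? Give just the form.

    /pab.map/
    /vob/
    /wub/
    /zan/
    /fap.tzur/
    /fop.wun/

/pab.map/ — violates constraint 2: syllable 1 coda contains /b/ → not permitted
/vob/ — violates constraint 2: syllable 1 coda contains /b/ → not permitted
/wub/ — violates constraint 2: syllable 1 coda contains /b/ → not permitted
/zan/ — violates constraint 4: word begins with /z/ → not permitted
/fap.tzur/ — violates constraint 5: syllable 2 onset /tz/ has 2 consonants (> 1) → not permitted
/fop.wun/ — σ1 onset /f/, coda /p/ ok; σ2 onset /w/, coda /n/ ok → permitted

/fop.wun/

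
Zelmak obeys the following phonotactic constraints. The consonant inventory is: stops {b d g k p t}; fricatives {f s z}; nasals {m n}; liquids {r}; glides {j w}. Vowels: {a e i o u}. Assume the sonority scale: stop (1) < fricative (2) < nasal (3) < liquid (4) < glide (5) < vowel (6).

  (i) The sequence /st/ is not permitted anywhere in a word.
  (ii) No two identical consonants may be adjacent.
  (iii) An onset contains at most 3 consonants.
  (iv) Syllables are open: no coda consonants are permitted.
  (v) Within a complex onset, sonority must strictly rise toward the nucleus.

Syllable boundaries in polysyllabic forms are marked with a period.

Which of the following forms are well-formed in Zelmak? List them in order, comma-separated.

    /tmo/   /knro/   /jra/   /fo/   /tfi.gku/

/tmo/ — σ1 onset /tm/ (1→3 rises), coda /∅/ ok → well-formed
/knro/ — σ1 onset /knr/ (1→3→4 rises), coda /∅/ ok → well-formed
/jra/ — violates constraint (v): syllable 1 onset /jr/: /j/ (glide, 5) → /r/ (liquid, 4) does not rise → ill-formed
/fo/ — σ1 onset /f/, coda /∅/ ok → well-formed
/tfi.gku/ — violates constraint (v): syllable 2 onset /gk/: /g/ (stop, 1) → /k/ (stop, 1) does not rise → ill-formed

/tmo/, /knro/, /fo/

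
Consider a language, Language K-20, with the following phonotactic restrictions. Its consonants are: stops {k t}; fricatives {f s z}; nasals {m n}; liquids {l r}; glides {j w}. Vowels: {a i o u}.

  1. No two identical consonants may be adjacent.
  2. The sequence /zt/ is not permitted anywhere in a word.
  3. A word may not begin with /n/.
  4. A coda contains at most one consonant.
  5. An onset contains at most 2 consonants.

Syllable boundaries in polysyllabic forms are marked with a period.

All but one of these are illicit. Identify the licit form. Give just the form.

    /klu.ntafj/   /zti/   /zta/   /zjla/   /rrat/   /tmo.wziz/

/tmo.wziz/

/klu.ntafj/ — violates constraint 4: syllable 2 coda /fj/ has 2 consonants (> 1) → illicit
/zti/ — violates constraint 2: contains banned sequence /zt/ → illicit
/zta/ — violates constraint 2: contains banned sequence /zt/ → illicit
/zjla/ — violates constraint 5: syllable 1 onset /zjl/ has 3 consonants (> 2) → illicit
/rrat/ — violates constraint 1: adjacent identical consonants /rr/ → illicit
/tmo.wziz/ — σ1 onset /tm/ (2C), coda /∅/ ok; σ2 onset /wz/ (2C), coda /z/ ok → licit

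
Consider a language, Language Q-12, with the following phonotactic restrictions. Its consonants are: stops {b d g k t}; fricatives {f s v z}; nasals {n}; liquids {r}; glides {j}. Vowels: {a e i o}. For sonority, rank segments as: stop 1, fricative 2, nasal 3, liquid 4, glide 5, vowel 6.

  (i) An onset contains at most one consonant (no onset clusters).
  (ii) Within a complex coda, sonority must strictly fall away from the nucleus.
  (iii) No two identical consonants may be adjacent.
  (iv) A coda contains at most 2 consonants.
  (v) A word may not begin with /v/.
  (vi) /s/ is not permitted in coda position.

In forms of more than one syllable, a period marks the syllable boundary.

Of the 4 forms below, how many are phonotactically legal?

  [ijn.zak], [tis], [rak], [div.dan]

[ijn.zak] — σ1 onset /∅/, coda /jn/ (5→3 falls) ok; σ2 onset /z/, coda /k/ ok → phonotactically legal
[tis] — violates constraint (vi): syllable 1 coda contains /s/ → phonotactically illegal
[rak] — σ1 onset /r/, coda /k/ ok → phonotactically legal
[div.dan] — σ1 onset /d/, coda /v/ ok; σ2 onset /d/, coda /n/ ok → phonotactically legal
Phonotactically legal: [ijn.zak], [rak], [div.dan] → 3.

3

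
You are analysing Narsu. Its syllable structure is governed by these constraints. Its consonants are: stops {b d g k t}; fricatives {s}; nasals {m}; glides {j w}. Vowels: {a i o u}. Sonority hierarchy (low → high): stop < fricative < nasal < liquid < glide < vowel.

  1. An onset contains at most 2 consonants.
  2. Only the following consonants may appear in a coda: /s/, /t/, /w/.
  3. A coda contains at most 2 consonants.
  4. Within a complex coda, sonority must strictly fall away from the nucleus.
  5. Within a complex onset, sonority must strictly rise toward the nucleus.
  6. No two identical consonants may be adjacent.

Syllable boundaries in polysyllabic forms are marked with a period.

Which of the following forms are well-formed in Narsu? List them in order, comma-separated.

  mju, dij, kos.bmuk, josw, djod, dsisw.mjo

mju — σ1 onset /mj/ (3→5 rises), coda /∅/ ok → well-formed
dij — violates constraint 2: syllable 1 coda contains /j/, which is not a licensed coda consonant → ill-formed
kos.bmuk — violates constraint 2: syllable 2 coda contains /k/, which is not a licensed coda consonant → ill-formed
josw — violates constraint 4: syllable 1 coda /sw/: /s/ (fricative, 2) → /w/ (glide, 5) does not fall → ill-formed
djod — violates constraint 2: syllable 1 coda contains /d/, which is not a licensed coda consonant → ill-formed
dsisw.mjo — violates constraint 4: syllable 1 coda /sw/: /s/ (fricative, 2) → /w/ (glide, 5) does not fall → ill-formed

mju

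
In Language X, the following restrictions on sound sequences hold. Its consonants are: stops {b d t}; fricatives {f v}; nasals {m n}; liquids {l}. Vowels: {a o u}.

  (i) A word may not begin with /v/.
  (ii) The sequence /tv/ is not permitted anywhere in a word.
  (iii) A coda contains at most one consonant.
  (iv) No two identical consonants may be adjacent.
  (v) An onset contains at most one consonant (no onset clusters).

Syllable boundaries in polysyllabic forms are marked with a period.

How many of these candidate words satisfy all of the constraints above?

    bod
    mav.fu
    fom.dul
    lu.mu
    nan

bod — σ1 onset /b/, coda /d/ ok → well-formed
mav.fu — σ1 onset /m/, coda /v/ ok; σ2 onset /f/, coda /∅/ ok → well-formed
fom.dul — σ1 onset /f/, coda /m/ ok; σ2 onset /d/, coda /l/ ok → well-formed
lu.mu — σ1 onset /l/, coda /∅/ ok; σ2 onset /m/, coda /∅/ ok → well-formed
nan — σ1 onset /n/, coda /n/ ok → well-formed
Well-formed: bod, mav.fu, fom.dul, lu.mu, nan → 5.

5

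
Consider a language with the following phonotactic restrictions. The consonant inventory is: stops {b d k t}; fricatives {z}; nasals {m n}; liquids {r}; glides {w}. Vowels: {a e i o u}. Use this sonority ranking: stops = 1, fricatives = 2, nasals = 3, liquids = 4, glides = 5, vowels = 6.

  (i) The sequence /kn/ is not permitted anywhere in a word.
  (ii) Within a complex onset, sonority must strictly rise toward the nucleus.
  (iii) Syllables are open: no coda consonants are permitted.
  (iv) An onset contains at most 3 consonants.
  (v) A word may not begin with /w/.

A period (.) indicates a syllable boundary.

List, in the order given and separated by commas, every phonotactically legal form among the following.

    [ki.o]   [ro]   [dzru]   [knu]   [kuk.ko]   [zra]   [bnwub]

[ki.o] — σ1 onset /k/, coda /∅/ ok; σ2 onset /∅/, coda /∅/ ok → phonotactically legal
[ro] — σ1 onset /r/, coda /∅/ ok → phonotactically legal
[dzru] — σ1 onset /dzr/ (1→2→4 rises), coda /∅/ ok → phonotactically legal
[knu] — violates constraint (i): contains banned sequence /kn/ → phonotactically illegal
[kuk.ko] — violates constraint (iii): syllable 1 coda /k/ has 1 consonant (> 0) → phonotactically illegal
[zra] — σ1 onset /zr/ (2→4 rises), coda /∅/ ok → phonotactically legal
[bnwub] — violates constraint (iii): syllable 1 coda /b/ has 1 consonant (> 0) → phonotactically illegal

[ki.o], [ro], [dzru], [zra]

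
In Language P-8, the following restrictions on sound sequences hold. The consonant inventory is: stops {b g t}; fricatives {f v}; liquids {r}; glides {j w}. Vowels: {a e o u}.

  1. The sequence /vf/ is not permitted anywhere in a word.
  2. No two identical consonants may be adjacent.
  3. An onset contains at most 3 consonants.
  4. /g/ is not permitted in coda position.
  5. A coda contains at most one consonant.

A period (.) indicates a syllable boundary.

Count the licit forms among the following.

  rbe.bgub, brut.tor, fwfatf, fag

1

rbe.bgub — σ1 onset /rb/ (2C), coda /∅/ ok; σ2 onset /bg/ (2C), coda /b/ ok → licit
brut.tor — violates constraint 2: adjacent identical consonants /tt/ → illicit
fwfatf — violates constraint 5: syllable 1 coda /tf/ has 2 consonants (> 1) → illicit
fag — violates constraint 4: syllable 1 coda contains /g/ → illicit
Licit: rbe.bgub → 1.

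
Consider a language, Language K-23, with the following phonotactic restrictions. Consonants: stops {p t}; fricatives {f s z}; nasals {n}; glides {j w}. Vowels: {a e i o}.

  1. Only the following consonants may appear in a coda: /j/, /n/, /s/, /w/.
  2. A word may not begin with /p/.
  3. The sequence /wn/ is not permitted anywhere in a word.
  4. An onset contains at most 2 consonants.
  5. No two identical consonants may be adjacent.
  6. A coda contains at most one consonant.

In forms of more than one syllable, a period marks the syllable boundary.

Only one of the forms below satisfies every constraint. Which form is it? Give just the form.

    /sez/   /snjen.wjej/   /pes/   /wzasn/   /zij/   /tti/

/zij/

/sez/ — violates constraint 1: syllable 1 coda contains /z/, which is not a licensed coda consonant → illicit
/snjen.wjej/ — violates constraint 4: syllable 1 onset /snj/ has 3 consonants (> 2) → illicit
/pes/ — violates constraint 2: word begins with /p/ → illicit
/wzasn/ — violates constraint 6: syllable 1 coda /sn/ has 2 consonants (> 1) → illicit
/zij/ — σ1 onset /z/, coda /j/ ok → licit
/tti/ — violates constraint 5: adjacent identical consonants /tt/ → illicit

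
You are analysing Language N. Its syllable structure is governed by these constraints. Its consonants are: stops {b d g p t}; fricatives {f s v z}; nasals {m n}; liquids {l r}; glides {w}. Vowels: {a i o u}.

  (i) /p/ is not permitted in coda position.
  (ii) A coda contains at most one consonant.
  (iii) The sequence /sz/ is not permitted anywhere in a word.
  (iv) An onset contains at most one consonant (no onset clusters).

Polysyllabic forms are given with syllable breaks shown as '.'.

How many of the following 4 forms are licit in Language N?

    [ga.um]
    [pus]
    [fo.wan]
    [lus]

4

[ga.um] — σ1 onset /g/, coda /∅/ ok; σ2 onset /∅/, coda /m/ ok → licit
[pus] — σ1 onset /p/, coda /s/ ok → licit
[fo.wan] — σ1 onset /f/, coda /∅/ ok; σ2 onset /w/, coda /n/ ok → licit
[lus] — σ1 onset /l/, coda /s/ ok → licit
Licit: [ga.um], [pus], [fo.wan], [lus] → 4.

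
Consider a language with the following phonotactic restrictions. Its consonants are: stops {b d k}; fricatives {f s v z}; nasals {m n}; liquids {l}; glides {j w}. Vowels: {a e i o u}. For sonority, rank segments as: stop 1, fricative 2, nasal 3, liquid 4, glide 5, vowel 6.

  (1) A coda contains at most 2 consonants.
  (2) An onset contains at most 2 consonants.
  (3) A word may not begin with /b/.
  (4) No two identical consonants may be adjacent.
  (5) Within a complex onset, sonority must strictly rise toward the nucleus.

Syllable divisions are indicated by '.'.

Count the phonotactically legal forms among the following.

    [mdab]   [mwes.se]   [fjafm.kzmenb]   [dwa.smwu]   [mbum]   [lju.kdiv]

[mdab] — violates constraint 5: syllable 1 onset /md/: /m/ (nasal, 3) → /d/ (stop, 1) does not rise → phonotactically illegal
[mwes.se] — violates constraint 4: adjacent identical consonants /ss/ → phonotactically illegal
[fjafm.kzmenb] — violates constraint 2: syllable 2 onset /kzm/ has 3 consonants (> 2) → phonotactically illegal
[dwa.smwu] — violates constraint 2: syllable 2 onset /smw/ has 3 consonants (> 2) → phonotactically illegal
[mbum] — violates constraint 5: syllable 1 onset /mb/: /m/ (nasal, 3) → /b/ (stop, 1) does not rise → phonotactically illegal
[lju.kdiv] — violates constraint 5: syllable 2 onset /kd/: /k/ (stop, 1) → /d/ (stop, 1) does not rise → phonotactically illegal
No form is phonotactically legal → 0.

0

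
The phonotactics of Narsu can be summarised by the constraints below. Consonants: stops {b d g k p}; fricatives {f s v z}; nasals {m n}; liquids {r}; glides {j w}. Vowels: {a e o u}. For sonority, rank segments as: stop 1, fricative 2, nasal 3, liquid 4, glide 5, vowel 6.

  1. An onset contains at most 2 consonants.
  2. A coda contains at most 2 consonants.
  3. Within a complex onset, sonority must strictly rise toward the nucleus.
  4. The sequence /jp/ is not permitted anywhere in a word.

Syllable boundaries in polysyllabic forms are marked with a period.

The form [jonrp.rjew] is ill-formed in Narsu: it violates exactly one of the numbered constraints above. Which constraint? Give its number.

[jonrp.rjew]: syllable 1 coda /nrp/ has 3 consonants (> 2).
This is a violation of constraint 2: "A coda contains at most 2 consonants."
The remaining constraints (1, 3, 4) are satisfied.

2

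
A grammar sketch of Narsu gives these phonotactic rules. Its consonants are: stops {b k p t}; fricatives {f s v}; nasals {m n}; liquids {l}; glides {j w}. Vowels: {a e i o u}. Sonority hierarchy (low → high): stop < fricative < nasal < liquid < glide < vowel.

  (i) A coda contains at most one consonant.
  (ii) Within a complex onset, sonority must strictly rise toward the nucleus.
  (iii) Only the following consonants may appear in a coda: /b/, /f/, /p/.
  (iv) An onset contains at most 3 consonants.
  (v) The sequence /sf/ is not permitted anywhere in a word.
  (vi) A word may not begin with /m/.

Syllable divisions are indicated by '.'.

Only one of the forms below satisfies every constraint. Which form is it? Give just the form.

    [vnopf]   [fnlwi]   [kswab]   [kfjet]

[vnopf] — violates constraint (i): syllable 1 coda /pf/ has 2 consonants (> 1) → ill-formed
[fnlwi] — violates constraint (iv): syllable 1 onset /fnlw/ has 4 consonants (> 3) → ill-formed
[kswab] — σ1 onset /ksw/ (1→2→5 rises), coda /b/ ok → well-formed
[kfjet] — violates constraint (iii): syllable 1 coda contains /t/, which is not a licensed coda consonant → ill-formed

[kswab]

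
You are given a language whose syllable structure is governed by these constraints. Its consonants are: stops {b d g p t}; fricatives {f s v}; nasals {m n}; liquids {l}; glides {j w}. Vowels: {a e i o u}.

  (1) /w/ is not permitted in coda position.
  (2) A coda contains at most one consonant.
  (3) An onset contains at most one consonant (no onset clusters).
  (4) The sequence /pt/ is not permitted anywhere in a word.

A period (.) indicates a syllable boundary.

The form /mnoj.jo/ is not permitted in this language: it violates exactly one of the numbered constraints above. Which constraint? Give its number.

3

/mnoj.jo/: syllable 1 onset /mn/ has 2 consonants (> 1).
This is a violation of constraint 3: "An onset contains at most one consonant (no onset clusters)."
The remaining constraints (1, 2, 4) are satisfied.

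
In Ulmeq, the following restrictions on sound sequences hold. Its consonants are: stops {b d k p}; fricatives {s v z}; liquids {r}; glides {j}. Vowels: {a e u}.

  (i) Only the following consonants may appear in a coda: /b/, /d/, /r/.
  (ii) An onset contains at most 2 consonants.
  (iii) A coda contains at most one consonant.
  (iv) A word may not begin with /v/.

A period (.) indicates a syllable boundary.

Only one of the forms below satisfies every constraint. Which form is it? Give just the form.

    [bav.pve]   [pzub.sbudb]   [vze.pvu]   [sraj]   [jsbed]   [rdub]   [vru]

[rdub]

[bav.pve] — violates constraint (i): syllable 1 coda contains /v/, which is not a licensed coda consonant → illicit
[pzub.sbudb] — violates constraint (iii): syllable 2 coda /db/ has 2 consonants (> 1) → illicit
[vze.pvu] — violates constraint (iv): word begins with /v/ → illicit
[sraj] — violates constraint (i): syllable 1 coda contains /j/, which is not a licensed coda consonant → illicit
[jsbed] — violates constraint (ii): syllable 1 onset /jsb/ has 3 consonants (> 2) → illicit
[rdub] — σ1 onset /rd/ (2C), coda /b/ ok → licit
[vru] — violates constraint (iv): word begins with /v/ → illicit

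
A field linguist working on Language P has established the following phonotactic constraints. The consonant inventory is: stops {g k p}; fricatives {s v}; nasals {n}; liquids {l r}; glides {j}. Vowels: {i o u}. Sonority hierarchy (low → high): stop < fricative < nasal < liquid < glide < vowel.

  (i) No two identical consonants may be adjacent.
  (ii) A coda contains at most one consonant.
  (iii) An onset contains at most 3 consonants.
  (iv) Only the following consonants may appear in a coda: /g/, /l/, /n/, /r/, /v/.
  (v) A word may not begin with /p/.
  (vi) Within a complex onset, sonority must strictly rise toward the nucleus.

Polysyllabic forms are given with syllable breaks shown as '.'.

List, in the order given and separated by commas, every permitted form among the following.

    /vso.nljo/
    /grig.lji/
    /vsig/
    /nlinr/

/vso.nljo/ — violates constraint (vi): syllable 1 onset /vs/: /v/ (fricative, 2) → /s/ (fricative, 2) does not rise → not permitted
/grig.lji/ — σ1 onset /gr/ (1→4 rises), coda /g/ ok; σ2 onset /lj/ (4→5 rises), coda /∅/ ok → permitted
/vsig/ — violates constraint (vi): syllable 1 onset /vs/: /v/ (fricative, 2) → /s/ (fricative, 2) does not rise → not permitted
/nlinr/ — violates constraint (ii): syllable 1 coda /nr/ has 2 consonants (> 1) → not permitted

/grig.lji/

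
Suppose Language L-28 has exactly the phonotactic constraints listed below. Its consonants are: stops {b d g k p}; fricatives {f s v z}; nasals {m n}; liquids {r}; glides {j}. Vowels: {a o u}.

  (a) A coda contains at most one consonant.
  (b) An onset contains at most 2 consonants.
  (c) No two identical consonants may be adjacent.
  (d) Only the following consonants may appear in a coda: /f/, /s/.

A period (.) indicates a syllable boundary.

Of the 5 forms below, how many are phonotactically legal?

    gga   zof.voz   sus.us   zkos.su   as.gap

1

gga — violates constraint (c): adjacent identical consonants /gg/ → phonotactically illegal
zof.voz — violates constraint (d): syllable 2 coda contains /z/, which is not a licensed coda consonant → phonotactically illegal
sus.us — σ1 onset /s/, coda /s/ ok; σ2 onset /∅/, coda /s/ ok → phonotactically legal
zkos.su — violates constraint (c): adjacent identical consonants /ss/ → phonotactically illegal
as.gap — violates constraint (d): syllable 2 coda contains /p/, which is not a licensed coda consonant → phonotactically illegal
Phonotactically legal: sus.us → 1.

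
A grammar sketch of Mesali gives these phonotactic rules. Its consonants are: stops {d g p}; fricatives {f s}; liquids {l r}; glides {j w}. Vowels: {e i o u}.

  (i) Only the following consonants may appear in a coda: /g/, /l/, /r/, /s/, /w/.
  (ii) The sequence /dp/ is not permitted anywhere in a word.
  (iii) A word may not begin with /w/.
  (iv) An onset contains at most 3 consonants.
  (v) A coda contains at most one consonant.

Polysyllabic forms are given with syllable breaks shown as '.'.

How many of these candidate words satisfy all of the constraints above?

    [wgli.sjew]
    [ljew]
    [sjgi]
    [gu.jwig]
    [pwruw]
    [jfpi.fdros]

[wgli.sjew] — violates constraint (iii): word begins with /w/ → phonotactically illegal
[ljew] — σ1 onset /lj/ (2C), coda /w/ ok → phonotactically legal
[sjgi] — σ1 onset /sjg/ (3C), coda /∅/ ok → phonotactically legal
[gu.jwig] — σ1 onset /g/, coda /∅/ ok; σ2 onset /jw/ (2C), coda /g/ ok → phonotactically legal
[pwruw] — σ1 onset /pwr/ (3C), coda /w/ ok → phonotactically legal
[jfpi.fdros] — σ1 onset /jfp/ (3C), coda /∅/ ok; σ2 onset /fdr/ (3C), coda /s/ ok → phonotactically legal
Phonotactically legal: [ljew], [sjgi], [gu.jwig], [pwruw], [jfpi.fdros] → 5.

5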